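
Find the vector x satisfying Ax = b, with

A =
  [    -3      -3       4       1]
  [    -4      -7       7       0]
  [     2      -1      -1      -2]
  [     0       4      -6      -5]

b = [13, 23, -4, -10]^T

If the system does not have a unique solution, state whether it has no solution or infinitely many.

Row-reduce:
R1 ← R1 / (-3).
R2 ← R2 + 4·R1.
R3 ← R3 − 2·R1.
R2 ← R2 / (-3).
R1 ← R1 − 1·R2.
R3 ← R3 + 3·R2.
R4 ← R4 − 4·R2.
Swap R3 and R4.
R3 ← R3 / (-34/9).
R1 ← R1 + 7/9·R3.
R2 ← R2 + 5/9·R3.
Row 4 reduces to 0 = -1, a contradiction. The system is inconsistent.

no solution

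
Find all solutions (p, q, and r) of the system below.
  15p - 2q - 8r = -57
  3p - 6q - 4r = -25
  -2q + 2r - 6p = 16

infinitely many solutions

Row-reduce:
R1 ← R1 / (15).
R2 ← R2 − 3·R1.
R3 ← R3 + 6·R1.
R2 ← R2 / (-28/5).
R1 ← R1 + 2/15·R2.
R3 ← R3 + 14/5·R2.
Rank is 2 with 3 unknowns, leaving r free.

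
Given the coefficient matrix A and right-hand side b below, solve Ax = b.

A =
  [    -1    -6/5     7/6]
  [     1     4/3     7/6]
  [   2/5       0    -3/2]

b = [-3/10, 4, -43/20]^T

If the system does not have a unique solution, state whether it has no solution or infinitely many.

Row-reduce the augmented matrix:
R1 ← R1 / (-1).
R2 ← R2 − 1·R1.
R3 ← R3 − 2/5·R1.
R2 ← R2 / (2/15).
R1 ← R1 − 6/5·R2.
R3 ← R3 + 12/25·R2.
R3 ← R3 / (221/30).
R1 ← R1 + 133/6·R3.
R2 ← R2 − 35/2·R3.
Reading off the reduced rows gives x_1 = 1/4, x_2 = 3/2, x_3 = 3/2.

x_1 = 1/4, x_2 = 3/2, x_3 = 3/2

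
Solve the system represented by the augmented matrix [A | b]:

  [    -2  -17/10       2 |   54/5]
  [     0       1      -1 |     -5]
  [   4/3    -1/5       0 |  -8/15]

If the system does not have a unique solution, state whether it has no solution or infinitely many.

Row-reduce:
R1 ← R1 / (-2).
R3 ← R3 − 4/3·R1.
R1 ← R1 − 17/20·R2.
R3 ← R3 + 4/3·R2.
Rank is 2 with 3 unknowns, leaving x_3 free.

infinitely many solutions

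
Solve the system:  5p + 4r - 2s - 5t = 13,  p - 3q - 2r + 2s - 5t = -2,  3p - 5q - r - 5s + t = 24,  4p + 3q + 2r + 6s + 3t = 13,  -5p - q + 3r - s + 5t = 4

p = 3, q = -3, r = 2, s = 0, t = 2

Row-reduce the augmented matrix:
R1 ← R1 / (5).
R2 ← R2 − 1·R1.
R3 ← R3 − 3·R1.
R4 ← R4 − 4·R1.
R5 ← R5 + 5·R1.
R2 ← R2 / (-3).
R3 ← R3 + 5·R2.
R4 ← R4 − 3·R2.
R5 ← R5 + 1·R2.
R3 ← R3 / (19/15).
R1 ← R1 − 4/5·R3.
R2 ← R2 − 14/15·R3.
R4 ← R4 + 4·R3.
R5 ← R5 − 119/15·R3.
R4 ← R4 / (-278/19).
R1 ← R1 − 86/19·R4.
R2 ← R2 − 94/19·R4.
R3 ← R3 + 117/19·R4.
R5 ← R5 − 856/19·R4.
R5 ← R5 / (6600/139).
R1 ← R1 − 502/139·R5.
R2 ← R2 − 817/139·R5.
R3 ← R3 + 1951/278·R5.
R4 ← R4 + 697/278·R5.
Reading off the reduced rows gives p = 3, q = -3, r = 2, s = 0, t = 2.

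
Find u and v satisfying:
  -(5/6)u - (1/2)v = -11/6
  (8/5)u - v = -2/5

Row-reduce the augmented matrix:
R1 ← R1 / (-5/6).
R2 ← R2 − 8/5·R1.
R2 ← R2 / (-49/25).
R1 ← R1 − 3/5·R2.
Reading off the reduced rows gives u = 1, v = 2.

u = 1, v = 2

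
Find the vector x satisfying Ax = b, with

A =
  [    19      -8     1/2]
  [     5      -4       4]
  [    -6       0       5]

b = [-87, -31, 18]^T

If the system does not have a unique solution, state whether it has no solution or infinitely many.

no solution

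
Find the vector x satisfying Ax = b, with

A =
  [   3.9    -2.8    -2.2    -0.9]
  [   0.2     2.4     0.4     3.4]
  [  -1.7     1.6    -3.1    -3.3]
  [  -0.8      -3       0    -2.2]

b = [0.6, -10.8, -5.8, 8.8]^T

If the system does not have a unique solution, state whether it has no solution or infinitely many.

Row-reduce the augmented matrix:
R1 ← R1 / (39/10).
R2 ← R2 − 1/5·R1.
R3 ← R3 + 17/10·R1.
R4 ← R4 + 4/5·R1.
R2 ← R2 / (496/195).
R1 ← R1 + 28/39·R2.
R3 ← R3 − 74/195·R2.
R4 ← R4 + 697/195·R2.
R3 ← R3 / (-641/155).
R1 ← R1 + 13/31·R3.
R2 ← R2 − 25/124·R3.
R4 ← R4 − 167/620·R3.
R4 ← R4 / (1400/641).
R1 ← R1 − 749/641·R4.
R2 ← R2 − 737/641·R4.
R3 ← R3 − 652/641·R4.
Reading off the reduced rows gives x_1 = 1, x_2 = -1, x_3 = 4, x_4 = -3.

x_1 = 1, x_2 = -1, x_3 = 4, x_4 = -3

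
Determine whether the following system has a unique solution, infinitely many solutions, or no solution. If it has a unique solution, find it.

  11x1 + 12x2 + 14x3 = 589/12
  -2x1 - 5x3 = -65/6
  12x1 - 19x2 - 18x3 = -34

Row-reduce the augmented matrix:
R1 ← R1 / (11).
R2 ← R2 + 2·R1.
R3 ← R3 − 12·R1.
R2 ← R2 / (24/11).
R1 ← R1 − 12/11·R2.
R3 ← R3 + 353/11·R2.
R3 ← R3 / (-555/8).
R1 ← R1 − 5/2·R3.
R2 ← R2 + 9/8·R3.
Reading off the reduced rows gives x1 = 5/4, x2 = 1, x3 = 5/3.

x1 = 5/4, x2 = 1, x3 = 5/3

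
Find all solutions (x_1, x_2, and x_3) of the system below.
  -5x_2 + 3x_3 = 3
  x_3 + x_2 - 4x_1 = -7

infinitely many solutions

Row-reduce:
Swap R1 and R2.
R1 ← R1 / (-4).
R2 ← R2 / (-5).
R1 ← R1 + 1/4·R2.
Rank is 2 with 3 unknowns, leaving x_3 free.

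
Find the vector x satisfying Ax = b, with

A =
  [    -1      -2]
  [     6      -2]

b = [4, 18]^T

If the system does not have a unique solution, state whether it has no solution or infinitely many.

x_1 = 2, x_2 = -3

From equation 1: x_1 = -4 − 2·x_2.
Substitute into equation 2 and solve: x_2 = -3.
Then x_1 = 2.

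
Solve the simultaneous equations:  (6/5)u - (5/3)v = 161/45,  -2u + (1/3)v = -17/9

Row-reduce the augmented matrix:
R1 ← R1 / (6/5).
R2 ← R2 + 2·R1.
R2 ← R2 / (-22/9).
R1 ← R1 + 25/18·R2.
Reading off the reduced rows gives u = 2/3, v = -5/3.

u = 2/3, v = -5/3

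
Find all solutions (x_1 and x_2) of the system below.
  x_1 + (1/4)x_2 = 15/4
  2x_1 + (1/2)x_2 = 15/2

infinitely many solutions

Row-reduce:
R2 ← R2 − 2·R1.
Rank is 1 with 2 unknowns, leaving x_2 free.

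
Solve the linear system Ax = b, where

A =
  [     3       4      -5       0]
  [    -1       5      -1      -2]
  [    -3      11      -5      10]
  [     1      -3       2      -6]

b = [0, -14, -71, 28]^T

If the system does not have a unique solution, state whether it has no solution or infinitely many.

no solution

Row-reduce:
R1 ← R1 / (3).
R2 ← R2 + 1·R1.
R3 ← R3 + 3·R1.
R4 ← R4 − 1·R1.
R2 ← R2 / (19/3).
R1 ← R1 − 4/3·R2.
R3 ← R3 − 15·R2.
R4 ← R4 + 13/3·R2.
R3 ← R3 / (-70/19).
R1 ← R1 + 21/19·R3.
R2 ← R2 + 8/19·R3.
R4 ← R4 − 35/19·R3.
Row 4 reduces to 0 = -1/2, a contradiction. The system is inconsistent.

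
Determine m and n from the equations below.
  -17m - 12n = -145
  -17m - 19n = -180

Row-reduce the augmented matrix:
R1 ← R1 / (-17).
R2 ← R2 + 17·R1.
R2 ← R2 / (-7).
R1 ← R1 − 12/17·R2.
Reading off the reduced rows gives m = 5, n = 5.

m = 5, n = 5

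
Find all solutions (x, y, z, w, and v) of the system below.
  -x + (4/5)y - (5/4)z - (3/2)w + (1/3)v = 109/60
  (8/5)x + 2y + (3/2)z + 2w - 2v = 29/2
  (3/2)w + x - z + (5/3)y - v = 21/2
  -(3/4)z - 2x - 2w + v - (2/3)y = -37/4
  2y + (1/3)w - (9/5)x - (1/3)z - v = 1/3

Row-reduce the augmented matrix:
R1 ← R1 / (-1).
R2 ← R2 − 8/5·R1.
R3 ← R3 − 1·R1.
R4 ← R4 + 2·R1.
R5 ← R5 + 9/5·R1.
R2 ← R2 / (82/25).
R1 ← R1 + 4/5·R2.
R3 ← R3 − 37/15·R2.
R4 ← R4 + 34/15·R2.
R5 ← R5 − 14/25·R2.
R3 ← R3 / (-461/246).
R1 ← R1 − 185/164·R3.
R2 ← R2 + 25/164·R3.
R4 ← R4 − 691/492·R3.
R5 ← R5 − 985/492·R3.
R4 ← R4 / (875/922).
R1 ← R1 − 730/461·R4.
R2 ← R2 + 135/922·R4.
R3 ← R3 + 74/461·R4.
R5 ← R5 − 1578/461·R4.
R5 ← R5 / (6151/15750).
R1 ← R1 − 169/1050·R5.
R2 ← R2 + 94/175·R5.
R3 ← R3 + 256/875·R5.
R4 ← R4 + 977/2625·R5.
Reading off the reduced rows gives x = 5, y = 3, z = -1, w = -3, v = -4.

x = 5, y = 3, z = -1, w = -3, v = -4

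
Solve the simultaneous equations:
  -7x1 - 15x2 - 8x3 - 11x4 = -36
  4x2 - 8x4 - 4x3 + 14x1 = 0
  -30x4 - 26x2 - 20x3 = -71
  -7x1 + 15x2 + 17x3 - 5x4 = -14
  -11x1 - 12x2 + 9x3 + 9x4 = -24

no solution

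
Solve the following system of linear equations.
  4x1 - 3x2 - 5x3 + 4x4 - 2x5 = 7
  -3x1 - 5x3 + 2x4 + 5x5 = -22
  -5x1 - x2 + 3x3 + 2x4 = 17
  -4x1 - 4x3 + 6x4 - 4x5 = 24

infinitely many solutions

Row-reduce:
R1 ← R1 / (4).
R2 ← R2 + 3·R1.
R3 ← R3 + 5·R1.
R4 ← R4 + 4·R1.
R2 ← R2 / (-9/4).
R1 ← R1 + 3/4·R2.
R3 ← R3 + 19/4·R2.
R4 ← R4 + 3·R2.
R3 ← R3 / (137/9).
R1 ← R1 − 5/3·R3.
R2 ← R2 − 35/9·R3.
R4 ← R4 − 8/3·R3.
R4 ← R4 / (542/137).
R1 ← R1 + 38/137·R4.
R2 ← R2 + 180/137·R4.
R3 ← R3 + 32/137·R4.
Rank is 4 with 5 unknowns, leaving x5 free.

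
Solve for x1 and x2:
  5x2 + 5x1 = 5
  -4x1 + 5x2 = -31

x1 = 4, x2 = -3

Row-reduce the augmented matrix:
R1 ← R1 / (5).
R2 ← R2 + 4·R1.
R2 ← R2 / (9).
R1 ← R1 − 1·R2.
Reading off the reduced rows gives x1 = 4, x2 = -3.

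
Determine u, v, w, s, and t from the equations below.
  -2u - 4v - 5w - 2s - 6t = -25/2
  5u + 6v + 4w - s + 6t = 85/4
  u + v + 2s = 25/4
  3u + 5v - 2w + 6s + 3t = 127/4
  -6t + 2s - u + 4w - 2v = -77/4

Row-reduce the augmented matrix:
R1 ← R1 / (-2).
R2 ← R2 − 5·R1.
R3 ← R3 − 1·R1.
R4 ← R4 − 3·R1.
R5 ← R5 + 1·R1.
R2 ← R2 / (-4).
R1 ← R1 − 2·R2.
R3 ← R3 + 1·R2.
R4 ← R4 + 1·R2.
R3 ← R3 / (-3/8).
R1 ← R1 + 7/4·R3.
R2 ← R2 − 17/8·R3.
R4 ← R4 + 59/8·R3.
R5 ← R5 − 13/2·R3.
R4 ← R4 / (-134/3).
R1 ← R1 + 41/3·R4.
R2 ← R2 − 47/3·R4.
R3 ← R3 + 20/3·R4.
R5 ← R5 − 139/3·R4.
R5 ← R5 / (-615/134).
R1 ← R1 + 183/134·R5.
R2 ← R2 − 249/134·R5.
R3 ← R3 − 24/67·R5.
R4 ← R4 + 33/134·R5.
Reading off the reduced rows gives u = 5/4, v = 3, w = -2, s = 1, t = 1.

u = 5/4, v = 3, w = -2, s = 1, t = 1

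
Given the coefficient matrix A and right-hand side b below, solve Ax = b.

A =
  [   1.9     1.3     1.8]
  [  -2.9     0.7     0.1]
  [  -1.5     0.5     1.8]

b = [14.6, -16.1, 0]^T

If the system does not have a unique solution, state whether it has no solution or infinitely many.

x_1 = 5, x_2 = -3, x_3 = 5

Row-reduce the augmented matrix:
R1 ← R1 / (19/10).
R2 ← R2 + 29/10·R1.
R3 ← R3 + 3/2·R1.
R2 ← R2 / (51/19).
R1 ← R1 − 13/19·R2.
R3 ← R3 − 29/19·R2.
R3 ← R3 / (817/510).
R1 ← R1 − 113/510·R3.
R2 ← R2 − 541/510·R3.
Reading off the reduced rows gives x_1 = 5, x_2 = -3, x_3 = 5.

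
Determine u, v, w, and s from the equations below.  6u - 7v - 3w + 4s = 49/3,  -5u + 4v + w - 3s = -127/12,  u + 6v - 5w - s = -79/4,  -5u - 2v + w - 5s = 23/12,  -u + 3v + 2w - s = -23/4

u = 0, v = -7/3, w = 1, s = 3/4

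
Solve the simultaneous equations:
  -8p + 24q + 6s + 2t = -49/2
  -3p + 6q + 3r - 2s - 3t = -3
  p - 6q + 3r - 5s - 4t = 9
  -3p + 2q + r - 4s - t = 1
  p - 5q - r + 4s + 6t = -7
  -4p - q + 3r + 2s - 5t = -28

no solution

Row-reduce:
R1 ← R1 / (-8).
R2 ← R2 + 3·R1.
R3 ← R3 − 1·R1.
R4 ← R4 + 3·R1.
R5 ← R5 − 1·R1.
R6 ← R6 + 4·R1.
R2 ← R2 / (-3).
R1 ← R1 + 3·R2.
R3 ← R3 + 3·R2.
R4 ← R4 + 7·R2.
R5 ← R5 + 2·R2.
R6 ← R6 + 13·R2.
Swap R3 and R4.
R3 ← R3 / (-6).
R1 ← R1 + 3·R3.
R2 ← R2 + 1·R3.
R5 ← R5 + 3·R3.
R6 ← R6 + 10·R3.
Swap R4 and R5.
R4 ← R4 / (23/4).
R1 ← R1 − 5/3·R4.
R2 ← R2 − 29/36·R4.
R3 ← R3 + 11/18·R4.
R6 ← R6 − 407/36·R4.
Swap R5 and R6.
R5 ← R5 / (-270/23).
R1 ← R1 + 35/23·R5.
R2 ← R2 + 15/23·R5.
R3 ← R3 + 14/23·R5.
R4 ← R4 − 21/23·R5.
Row 6 reduces to 0 = -1/4, a contradiction. The system is inconsistent.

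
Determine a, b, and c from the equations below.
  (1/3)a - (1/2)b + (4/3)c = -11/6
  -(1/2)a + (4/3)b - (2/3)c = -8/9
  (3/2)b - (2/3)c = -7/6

Row-reduce the augmented matrix:
R1 ← R1 / (1/3).
R2 ← R2 + 1/2·R1.
R2 ← R2 / (7/12).
R1 ← R1 + 3/2·R2.
R3 ← R3 − 3/2·R2.
R3 ← R3 / (-86/21).
R1 ← R1 − 52/7·R3.
R2 ← R2 − 16/7·R3.
Reading off the reduced rows gives a = 0, b = -5/3, c = -2.

a = 0, b = -5/3, c = -2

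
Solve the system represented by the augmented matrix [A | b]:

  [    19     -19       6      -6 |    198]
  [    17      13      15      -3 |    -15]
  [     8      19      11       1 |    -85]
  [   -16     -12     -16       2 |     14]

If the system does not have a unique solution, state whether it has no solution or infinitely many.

Row-reduce the augmented matrix:
R1 ← R1 / (19).
R2 ← R2 − 17·R1.
R3 ← R3 − 8·R1.
R4 ← R4 + 16·R1.
R2 ← R2 / (30).
R1 ← R1 + 1·R2.
R3 ← R3 − 27·R2.
R4 ← R4 + 28·R2.
R3 ← R3 / (-37/190).
R1 ← R1 − 121/190·R3.
R2 ← R2 − 61/190·R3.
R4 ← R4 + 186/95·R3.
R4 ← R4 / (-550/37).
R1 ← R1 − 160/37·R4.
R2 ← R2 − 88/37·R4.
R3 ← R3 + 265/37·R4.
Reading off the reduced rows gives x_1 = 6, x_2 = -6, x_3 = -2, x_4 = 3.

x_1 = 6, x_2 = -6, x_3 = -2, x_4 = 3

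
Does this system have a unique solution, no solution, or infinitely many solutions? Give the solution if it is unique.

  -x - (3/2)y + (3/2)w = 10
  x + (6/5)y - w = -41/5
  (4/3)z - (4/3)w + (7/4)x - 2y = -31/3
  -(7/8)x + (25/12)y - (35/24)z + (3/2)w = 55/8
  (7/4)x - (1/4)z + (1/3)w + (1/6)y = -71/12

Row-reduce:
R1 ← R1 / (-1).
R2 ← R2 − 1·R1.
R3 ← R3 − 7/4·R1.
R4 ← R4 + 7/8·R1.
R5 ← R5 − 7/4·R1.
R2 ← R2 / (-3/10).
R1 ← R1 − 3/2·R2.
R3 ← R3 + 37/8·R2.
R4 ← R4 − 163/48·R2.
R5 ← R5 + 59/24·R2.
R3 ← R3 / (4/3).
R4 ← R4 + 35/24·R3.
R5 ← R5 + 1/4·R3.
R4 ← R4 / (-1349/1152).
R1 ← R1 − 1·R4.
R2 ← R2 + 5/3·R4.
R3 ← R3 + 77/16·R4.
R5 ← R5 + 1349/576·R4.
Row 5 reduces to 0 = 1, a contradiction. The system is inconsistent.

no solution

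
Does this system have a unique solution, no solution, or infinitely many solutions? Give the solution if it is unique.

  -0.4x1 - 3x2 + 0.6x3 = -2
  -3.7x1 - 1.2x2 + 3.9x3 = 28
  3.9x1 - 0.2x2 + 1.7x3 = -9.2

x1 = -4, x2 = 2, x3 = 4

Row-reduce the augmented matrix:
R1 ← R1 / (-2/5).
R2 ← R2 + 37/10·R1.
R3 ← R3 − 39/10·R1.
R2 ← R2 / (531/20).
R1 ← R1 − 15/2·R2.
R3 ← R3 + 589/20·R2.
R3 ← R3 / (5062/885).
R1 ← R1 + 61/59·R3.
R2 ← R2 + 11/177·R3.
Reading off the reduced rows gives x1 = -4, x2 = 2, x3 = 4.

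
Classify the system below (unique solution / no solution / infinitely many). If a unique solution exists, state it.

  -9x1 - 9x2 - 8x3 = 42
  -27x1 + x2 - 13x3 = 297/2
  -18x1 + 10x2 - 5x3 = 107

Row-reduce:
R1 ← R1 / (-9).
R2 ← R2 + 27·R1.
R3 ← R3 + 18·R1.
R2 ← R2 / (28).
R1 ← R1 − 1·R2.
R3 ← R3 − 28·R2.
Row 3 reduces to 0 = 1/2, a contradiction. The system is inconsistent.

no solution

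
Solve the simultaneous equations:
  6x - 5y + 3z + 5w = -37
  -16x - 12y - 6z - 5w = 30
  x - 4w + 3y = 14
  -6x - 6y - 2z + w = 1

Row-reduce:
R1 ← R1 / (6).
R2 ← R2 + 16·R1.
R3 ← R3 − 1·R1.
R4 ← R4 + 6·R1.
R2 ← R2 / (-76/3).
R1 ← R1 + 5/6·R2.
R3 ← R3 − 23/6·R2.
R4 ← R4 + 11·R2.
R3 ← R3 / (-15/76).
R1 ← R1 − 33/76·R3.
R2 ← R2 + 3/38·R3.
R4 ← R4 − 5/38·R3.
Row 4 reduces to 0 = 1/3, a contradiction. The system is inconsistent.

no solution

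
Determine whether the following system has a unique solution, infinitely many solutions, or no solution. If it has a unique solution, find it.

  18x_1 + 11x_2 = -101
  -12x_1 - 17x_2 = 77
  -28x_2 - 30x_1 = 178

Row-reduce the augmented matrix:
R1 ← R1 / (18).
R2 ← R2 + 12·R1.
R3 ← R3 + 30·R1.
R2 ← R2 / (-29/3).
R1 ← R1 − 11/18·R2.
R3 ← R3 + 29/3·R2.
R3 reduces to 0 = 0, so the extra equation is consistent.
Reading off the reduced rows gives x_1 = -5, x_2 = -1.

x_1 = -5, x_2 = -1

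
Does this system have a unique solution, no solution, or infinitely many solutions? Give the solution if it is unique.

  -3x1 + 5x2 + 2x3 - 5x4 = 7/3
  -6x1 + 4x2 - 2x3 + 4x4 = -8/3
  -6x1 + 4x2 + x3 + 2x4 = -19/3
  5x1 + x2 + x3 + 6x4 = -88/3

Row-reduce the augmented matrix:
R1 ← R1 / (-3).
R2 ← R2 + 6·R1.
R3 ← R3 + 6·R1.
R4 ← R4 − 5·R1.
R2 ← R2 / (-6).
R1 ← R1 + 5/3·R2.
R3 ← R3 + 6·R2.
R4 ← R4 − 28/3·R2.
R3 ← R3 / (3).
R1 ← R1 − 1·R3.
R2 ← R2 − 1·R3.
R4 ← R4 + 5·R3.
R4 ← R4 / (145/9).
R1 ← R1 + 14/9·R4.
R2 ← R2 + 5/3·R4.
R3 ← R3 + 2/3·R4.
Reading off the reduced rows gives x1 = -5/3, x2 = -2, x3 = -3, x4 = -8/3.

x1 = -5/3, x2 = -2, x3 = -3, x4 = -8/3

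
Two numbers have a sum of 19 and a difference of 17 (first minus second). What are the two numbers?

Let x = first number, y = second number.
  x + y = 19
  x - y = 17
Row-reduce the augmented matrix:
R2 ← R2 − 1·R1.
R2 ← R2 / (-2).
R1 ← R1 − 1·R2.
Reading off the reduced rows gives x = 18, y = 1.

first number: 18, second number: 1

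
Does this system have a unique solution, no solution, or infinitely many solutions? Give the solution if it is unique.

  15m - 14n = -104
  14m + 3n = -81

Row-reduce the augmented matrix:
R1 ← R1 / (15).
R2 ← R2 − 14·R1.
R2 ← R2 / (241/15).
R1 ← R1 + 14/15·R2.
Reading off the reduced rows gives m = -6, n = 1.

m = -6, n = 1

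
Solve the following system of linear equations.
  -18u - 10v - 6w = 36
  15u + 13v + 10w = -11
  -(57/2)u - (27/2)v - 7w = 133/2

infinitely many solutions

Row-reduce:
R1 ← R1 / (-18).
R2 ← R2 − 15·R1.
R3 ← R3 + 57/2·R1.
R2 ← R2 / (14/3).
R1 ← R1 − 5/9·R2.
R3 ← R3 − 7/3·R2.
Rank is 2 with 3 unknowns, leaving w free.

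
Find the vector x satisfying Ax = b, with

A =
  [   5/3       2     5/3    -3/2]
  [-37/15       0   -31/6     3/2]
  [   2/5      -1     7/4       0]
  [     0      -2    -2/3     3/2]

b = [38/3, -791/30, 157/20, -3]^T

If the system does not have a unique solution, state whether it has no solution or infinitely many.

Row-reduce:
R1 ← R1 / (5/3).
R2 ← R2 + 37/15·R1.
R3 ← R3 − 2/5·R1.
R2 ← R2 / (74/25).
R1 ← R1 − 6/5·R2.
R3 ← R3 + 37/25·R2.
R4 ← R4 + 2·R2.
Swap R3 and R4.
R3 ← R3 / (-553/222).
R1 ← R1 − 155/74·R3.
R2 ← R2 + 135/148·R3.
Row 4 reduces to 0 = 1, a contradiction. The system is inconsistent.

no solution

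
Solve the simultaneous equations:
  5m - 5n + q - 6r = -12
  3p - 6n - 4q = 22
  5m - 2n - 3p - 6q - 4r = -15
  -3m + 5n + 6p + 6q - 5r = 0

infinitely many solutions

Row-reduce:
R1 ← R1 / (5).
R3 ← R3 − 5·R1.
R4 ← R4 + 3·R1.
R2 ← R2 / (-6).
R1 ← R1 + 1·R2.
R3 ← R3 − 3·R2.
R4 ← R4 − 2·R2.
R3 ← R3 / (-3/2).
R1 ← R1 + 1/2·R3.
R2 ← R2 + 1/2·R3.
R4 ← R4 − 7·R3.
R4 ← R4 / (-551/15).
R1 ← R1 − 58/15·R4.
R2 ← R2 − 11/3·R4.
R3 ← R3 − 6·R4.
Rank is 4 with 5 unknowns, leaving r free.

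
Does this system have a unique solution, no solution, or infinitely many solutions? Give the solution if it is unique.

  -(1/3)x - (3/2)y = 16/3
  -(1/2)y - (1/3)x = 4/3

x = 2, y = -4

Row-reduce the augmented matrix:
R1 ← R1 / (-1/3).
R2 ← R2 + 1/3·R1.
R1 ← R1 − 9/2·R2.
Reading off the reduced rows gives x = 2, y = -4.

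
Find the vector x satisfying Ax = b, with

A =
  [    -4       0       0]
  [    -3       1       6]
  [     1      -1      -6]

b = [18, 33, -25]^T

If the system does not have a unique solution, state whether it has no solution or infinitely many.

Row-reduce:
R1 ← R1 / (-4).
R2 ← R2 + 3·R1.
R3 ← R3 − 1·R1.
R3 ← R3 + 1·R2.
Row 3 reduces to 0 = -1, a contradiction. The system is inconsistent.

no solution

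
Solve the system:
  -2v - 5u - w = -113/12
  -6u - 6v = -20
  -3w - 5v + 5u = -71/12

Row-reduce the augmented matrix:
R1 ← R1 / (-5).
R2 ← R2 + 6·R1.
R3 ← R3 − 5·R1.
R2 ← R2 / (-18/5).
R1 ← R1 − 2/5·R2.
R3 ← R3 + 7·R2.
R3 ← R3 / (-19/3).
R1 ← R1 − 1/3·R3.
R2 ← R2 + 1/3·R3.
Reading off the reduced rows gives u = 1, v = 7/3, w = -1/4.

u = 1, v = 7/3, w = -1/4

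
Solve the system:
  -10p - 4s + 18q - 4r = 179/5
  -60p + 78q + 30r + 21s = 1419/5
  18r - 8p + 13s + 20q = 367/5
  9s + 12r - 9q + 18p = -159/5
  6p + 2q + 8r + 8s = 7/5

p = -5/2, q = 1, r = 2, s = -1/5

Row-reduce the augmented matrix:
R1 ← R1 / (-10).
R2 ← R2 + 60·R1.
R3 ← R3 + 8·R1.
R4 ← R4 − 18·R1.
R5 ← R5 − 6·R1.
R2 ← R2 / (-30).
R1 ← R1 + 9/5·R2.
R3 ← R3 − 28/5·R2.
R4 ← R4 − 117/5·R2.
R5 ← R5 − 64/5·R2.
R3 ← R3 / (782/25).
R1 ← R1 + 71/25·R3.
R2 ← R2 + 9/5·R3.
R4 ← R4 − 1173/25·R3.
R5 ← R5 − 716/25·R3.
Swap R4 and R5.
R4 ← R4 / (890/391).
R1 ← R1 + 26/391·R4.
R2 ← R2 + 33/391·R4.
R3 ← R3 − 615/782·R4.
R5 reduces to 0 = 0, so the extra equation is consistent.
Reading off the reduced rows gives p = -5/2, q = 1, r = 2, s = -1/5.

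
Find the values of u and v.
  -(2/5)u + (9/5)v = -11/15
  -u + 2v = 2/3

u = -8/3, v = -1

From equation 2: u = -2/3 + 2·v.
Substitute into equation 1 and solve: v = -1.
Then u = -8/3.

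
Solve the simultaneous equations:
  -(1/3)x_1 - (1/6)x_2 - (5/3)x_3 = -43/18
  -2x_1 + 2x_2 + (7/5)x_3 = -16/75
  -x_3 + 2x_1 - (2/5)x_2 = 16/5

Row-reduce the augmented matrix:
R1 ← R1 / (-1/3).
R2 ← R2 + 2·R1.
R3 ← R3 − 2·R1.
R2 ← R2 / (3).
R1 ← R1 − 1/2·R2.
R3 ← R3 + 7/5·R2.
R3 ← R3 / (-142/25).
R1 ← R1 − 31/10·R3.
R2 ← R2 − 19/5·R3.
Reading off the reduced rows gives x_1 = 7/3, x_2 = 5/3, x_3 = 4/5.

x_1 = 7/3, x_2 = 5/3, x_3 = 4/5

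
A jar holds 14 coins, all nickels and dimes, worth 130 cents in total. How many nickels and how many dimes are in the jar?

Let n = nickels, d = dimes.
  n + d = 14
  5n + 10d = 130
From equation 1: n = 14 − d.
Substitute into equation 2 and solve: d = 12.
Then n = 2.

nickels: 2, dimes: 12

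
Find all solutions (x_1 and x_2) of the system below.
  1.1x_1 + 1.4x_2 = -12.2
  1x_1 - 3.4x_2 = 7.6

x_1 = -6, x_2 = -4

From equation 2: x_1 = 38/5 + 17/5·x_2.
Substitute into equation 1 and solve: x_2 = -4.
Then x_1 = -6.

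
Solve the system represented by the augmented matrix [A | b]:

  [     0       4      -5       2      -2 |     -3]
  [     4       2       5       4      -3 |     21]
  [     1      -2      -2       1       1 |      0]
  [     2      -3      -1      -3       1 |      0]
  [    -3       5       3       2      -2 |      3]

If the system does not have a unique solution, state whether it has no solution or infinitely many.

Row-reduce:
Swap R1 and R2.
R1 ← R1 / (4).
R3 ← R3 − 1·R1.
R4 ← R4 − 2·R1.
R5 ← R5 + 3·R1.
R2 ← R2 / (4).
R1 ← R1 − 1/2·R2.
R3 ← R3 + 5/2·R2.
R4 ← R4 + 4·R2.
R5 ← R5 − 13/2·R2.
R3 ← R3 / (-51/8).
R1 ← R1 − 15/8·R3.
R2 ← R2 + 5/4·R3.
R4 ← R4 + 17/2·R3.
R5 ← R5 − 119/8·R3.
R4 ← R4 / (-14/3).
R1 ← R1 − 19/17·R4.
R2 ← R2 − 13/51·R4.
R3 ← R3 + 10/51·R4.
R5 ← R5 − 14/3·R4.
Row 5 reduces to 0 = 3, a contradiction. The system is inconsistent.

no solution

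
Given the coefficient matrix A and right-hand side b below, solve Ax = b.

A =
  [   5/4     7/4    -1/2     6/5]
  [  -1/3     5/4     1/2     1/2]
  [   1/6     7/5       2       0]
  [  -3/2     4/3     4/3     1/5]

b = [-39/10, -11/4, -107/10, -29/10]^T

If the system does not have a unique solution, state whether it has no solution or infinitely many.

infinitely many solutions

Row-reduce:
R1 ← R1 / (5/4).
R2 ← R2 + 1/3·R1.
R3 ← R3 − 1/6·R1.
R4 ← R4 + 3/2·R1.
R2 ← R2 / (103/60).
R1 ← R1 − 7/5·R2.
R3 ← R3 − 7/6·R2.
R4 ← R4 − 103/30·R2.
R3 ← R3 / (936/515).
R1 ← R1 + 72/103·R3.
R2 ← R2 − 22/103·R3.
Rank is 3 with 4 unknowns, leaving x_4 free.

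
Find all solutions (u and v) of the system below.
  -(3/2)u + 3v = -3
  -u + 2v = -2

infinitely many solutions

Row-reduce:
R1 ← R1 / (-3/2).
R2 ← R2 + 1·R1.
Rank is 1 with 2 unknowns, leaving v free.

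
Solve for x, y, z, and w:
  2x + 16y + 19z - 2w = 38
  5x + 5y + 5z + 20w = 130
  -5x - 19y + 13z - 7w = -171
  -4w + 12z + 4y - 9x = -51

x = 3, y = 5, z = -2, w = 5

Row-reduce the augmented matrix:
R1 ← R1 / (2).
R2 ← R2 − 5·R1.
R3 ← R3 + 5·R1.
R4 ← R4 + 9·R1.
R2 ← R2 / (-35).
R1 ← R1 − 8·R2.
R3 ← R3 − 21·R2.
R4 ← R4 − 76·R2.
R3 ← R3 / (35).
R1 ← R1 + 3/14·R3.
R2 ← R2 − 17/14·R3.
R4 ← R4 − 73/14·R3.
R4 ← R4 / (20011/490).
R1 ← R1 − 2319/490·R4.
R2 ← R2 + 401/490·R4.
R3 ← R3 − 3/35·R4.
Reading off the reduced rows gives x = 3, y = 5, z = -2, w = 5.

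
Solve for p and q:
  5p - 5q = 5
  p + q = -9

Row-reduce the augmented matrix:
R1 ← R1 / (5).
R2 ← R2 − 1·R1.
R2 ← R2 / (2).
R1 ← R1 + 1·R2.
Reading off the reduced rows gives p = -4, q = -5.

p = -4, q = -5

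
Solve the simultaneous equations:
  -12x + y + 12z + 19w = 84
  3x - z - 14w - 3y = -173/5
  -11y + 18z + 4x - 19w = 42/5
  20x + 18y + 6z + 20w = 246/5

Row-reduce the augmented matrix:
R1 ← R1 / (-12).
R2 ← R2 − 3·R1.
R3 ← R3 − 4·R1.
R4 ← R4 − 20·R1.
R2 ← R2 / (-11/4).
R1 ← R1 + 1/12·R2.
R3 ← R3 + 32/3·R2.
R4 ← R4 − 59/3·R2.
R3 ← R3 / (470/33).
R1 ← R1 + 35/33·R3.
R2 ← R2 + 8/11·R3.
R4 ← R4 − 1330/33·R3.
R4 ← R4 / (-3768/47).
R1 ← R1 − 20/47·R4.
R2 ← R2 − 1069/235·R4.
R3 ← R3 − 383/235·R4.
Reading off the reduced rows gives x = -4/5, y = 2/5, z = 3, w = 2.

x = -4/5, y = 2/5, z = 3, w = 2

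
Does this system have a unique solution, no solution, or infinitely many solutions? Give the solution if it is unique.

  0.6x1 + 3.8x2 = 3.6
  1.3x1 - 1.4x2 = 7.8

Row-reduce the augmented matrix:
R1 ← R1 / (3/5).
R2 ← R2 − 13/10·R1.
R2 ← R2 / (-289/30).
R1 ← R1 − 19/3·R2.
Reading off the reduced rows gives x1 = 6, x2 = 0.

x1 = 6, x2 = 0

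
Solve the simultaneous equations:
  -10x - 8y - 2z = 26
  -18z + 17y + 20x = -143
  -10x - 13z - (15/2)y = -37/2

Row-reduce:
R1 ← R1 / (-10).
R2 ← R2 − 20·R1.
R3 ← R3 + 10·R1.
R1 ← R1 − 4/5·R2.
R3 ← R3 − 1/2·R2.
Row 3 reduces to 0 = 1, a contradiction. The system is inconsistent.

no solution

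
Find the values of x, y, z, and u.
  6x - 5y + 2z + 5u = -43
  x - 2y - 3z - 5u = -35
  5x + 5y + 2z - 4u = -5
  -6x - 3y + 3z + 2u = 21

x = -5, y = 6, z = 1, u = 3

Row-reduce the augmented matrix:
R1 ← R1 / (6).
R2 ← R2 − 1·R1.
R3 ← R3 − 5·R1.
R4 ← R4 + 6·R1.
R2 ← R2 / (-7/6).
R1 ← R1 + 5/6·R2.
R3 ← R3 − 55/6·R2.
R4 ← R4 + 8·R2.
R3 ← R3 / (-181/7).
R1 ← R1 − 19/7·R3.
R2 ← R2 − 20/7·R3.
R4 ← R4 − 195/7·R3.
R4 ← R4 / (-2023/181).
R1 ← R1 + 121/181·R4.
R2 ← R2 + 175/181·R4.
R3 ← R3 − 378/181·R4.
Reading off the reduced rows gives x = -5, y = 6, z = 1, u = 3.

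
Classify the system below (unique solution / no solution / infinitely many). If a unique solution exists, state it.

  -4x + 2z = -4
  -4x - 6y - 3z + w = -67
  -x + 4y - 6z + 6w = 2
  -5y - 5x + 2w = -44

x = 4, y = 6, z = 6, w = 3

Row-reduce the augmented matrix:
R1 ← R1 / (-4).
R2 ← R2 + 4·R1.
R3 ← R3 + 1·R1.
R4 ← R4 + 5·R1.
R2 ← R2 / (-6).
R3 ← R3 − 4·R2.
R4 ← R4 + 5·R2.
R3 ← R3 / (-59/6).
R1 ← R1 + 1/2·R3.
R2 ← R2 − 5/6·R3.
R4 ← R4 − 5/3·R3.
R4 ← R4 / (271/118).
R1 ← R1 + 20/59·R4.
R2 ← R2 − 47/118·R4.
R3 ← R3 + 40/59·R4.
Reading off the reduced rows gives x = 4, y = 6, z = 6, w = 3.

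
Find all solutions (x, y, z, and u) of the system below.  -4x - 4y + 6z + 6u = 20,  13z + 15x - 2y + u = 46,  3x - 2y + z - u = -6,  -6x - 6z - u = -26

Row-reduce:
R1 ← R1 / (-4).
R2 ← R2 − 15·R1.
R3 ← R3 − 3·R1.
R4 ← R4 + 6·R1.
R2 ← R2 / (-17).
R1 ← R1 − 1·R2.
R3 ← R3 + 5·R2.
R4 ← R4 − 6·R2.
R3 ← R3 / (-84/17).
R1 ← R1 − 10/17·R3.
R2 ← R2 + 71/34·R3.
R4 ← R4 + 42/17·R3.
Rank is 3 with 4 unknowns, leaving u free.

infinitely many solutions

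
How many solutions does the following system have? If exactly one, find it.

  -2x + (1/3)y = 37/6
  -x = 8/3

Row-reduce the augmented matrix:
R1 ← R1 / (-2).
R2 ← R2 + 1·R1.
R2 ← R2 / (-1/6).
R1 ← R1 + 1/6·R2.
Reading off the reduced rows gives x = -8/3, y = 5/2.

x = -8/3, y = 5/2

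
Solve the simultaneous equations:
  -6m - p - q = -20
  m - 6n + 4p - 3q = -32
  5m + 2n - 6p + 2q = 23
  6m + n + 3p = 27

m = 3, n = 6, p = 1, q = 1

Row-reduce the augmented matrix:
R1 ← R1 / (-6).
R2 ← R2 − 1·R1.
R3 ← R3 − 5·R1.
R4 ← R4 − 6·R1.
R2 ← R2 / (-6).
R3 ← R3 − 2·R2.
R4 ← R4 − 1·R2.
R3 ← R3 / (-50/9).
R1 ← R1 − 1/6·R3.
R2 ← R2 + 23/36·R3.
R4 ← R4 − 95/36·R3.
R4 ← R4 / (-59/40).
R1 ← R1 − 17/100·R4.
R2 ← R2 − 103/200·R4.
R3 ← R3 + 1/50·R4.
Reading off the reduced rows gives m = 3, n = 6, p = 1, q = 1.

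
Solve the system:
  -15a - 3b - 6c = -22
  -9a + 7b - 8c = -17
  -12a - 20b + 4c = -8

Row-reduce:
R1 ← R1 / (-15).
R2 ← R2 + 9·R1.
R3 ← R3 + 12·R1.
R2 ← R2 / (44/5).
R1 ← R1 − 1/5·R2.
R3 ← R3 + 88/5·R2.
Row 3 reduces to 0 = 2, a contradiction. The system is inconsistent.

no solution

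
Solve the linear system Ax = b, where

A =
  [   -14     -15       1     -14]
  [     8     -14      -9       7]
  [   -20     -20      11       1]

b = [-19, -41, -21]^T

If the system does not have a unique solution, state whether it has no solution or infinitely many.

infinitely many solutions

Row-reduce:
R1 ← R1 / (-14).
R2 ← R2 − 8·R1.
R3 ← R3 + 20·R1.
R2 ← R2 / (-158/7).
R1 ← R1 − 15/14·R2.
R3 ← R3 − 10/7·R2.
R3 ← R3 / (714/79).
R1 ← R1 + 149/316·R3.
R2 ← R2 − 59/158·R3.
Rank is 3 with 4 unknowns, leaving x_4 free.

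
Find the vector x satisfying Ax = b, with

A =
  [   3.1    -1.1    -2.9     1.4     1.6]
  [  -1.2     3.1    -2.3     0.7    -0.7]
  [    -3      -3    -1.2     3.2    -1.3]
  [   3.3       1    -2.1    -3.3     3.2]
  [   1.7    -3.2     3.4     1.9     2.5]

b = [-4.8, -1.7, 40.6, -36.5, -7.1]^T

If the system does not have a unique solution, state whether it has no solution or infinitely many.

Row-reduce the augmented matrix:
R1 ← R1 / (31/10).
R2 ← R2 + 6/5·R1.
R3 ← R3 + 3·R1.
R4 ← R4 − 33/10·R1.
R5 ← R5 − 17/10·R1.
R2 ← R2 / (829/310).
R1 ← R1 + 11/31·R2.
R3 ← R3 + 126/31·R2.
R4 ← R4 − 673/310·R2.
R5 ← R5 + 161/62·R2.
R3 ← R3 / (-38169/4145).
R1 ← R1 + 1152/829·R3.
R2 ← R2 + 1061/829·R3.
R4 ← R4 − 31217/8290·R3.
R5 ← R5 − 6909/4145·R3.
R4 ← R4 / (-603839/190845).
R1 ← R1 + 1509/4241·R4.
R2 ← R2 + 16451/38169·R4.
R3 ← R3 + 26704/38169·R4.
R5 ← R5 − 222932/63615·R4.
R5 ← R5 / (20254737/6038390).
R1 ← R1 − 736619/2415356·R5.
R2 ← R2 + 646013/2415356·R5.
R3 ← R3 + 447421/1207678·R5.
R4 ← R4 + 1231861/2415356·R5.
Reading off the reduced rows gives x_1 = -3, x_2 = -5, x_3 = -2, x_4 = 2, x_5 = -6.

x_1 = -3, x_2 = -5, x_3 = -2, x_4 = 2, x_5 = -6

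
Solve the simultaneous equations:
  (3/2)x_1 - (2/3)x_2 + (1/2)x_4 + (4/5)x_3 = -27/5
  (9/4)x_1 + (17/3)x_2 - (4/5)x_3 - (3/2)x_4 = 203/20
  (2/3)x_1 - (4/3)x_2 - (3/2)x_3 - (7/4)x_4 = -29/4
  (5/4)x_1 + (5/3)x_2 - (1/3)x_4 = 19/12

infinitely many solutions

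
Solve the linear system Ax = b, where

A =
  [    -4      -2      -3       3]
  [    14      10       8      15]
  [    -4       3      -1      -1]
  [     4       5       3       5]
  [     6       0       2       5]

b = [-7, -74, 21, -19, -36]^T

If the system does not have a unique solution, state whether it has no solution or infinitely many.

Row-reduce the augmented matrix:
R1 ← R1 / (-4).
R2 ← R2 − 14·R1.
R3 ← R3 + 4·R1.
R4 ← R4 − 4·R1.
R5 ← R5 − 6·R1.
R2 ← R2 / (3).
R1 ← R1 − 1/2·R2.
R3 ← R3 − 5·R2.
R4 ← R4 − 3·R2.
R5 ← R5 + 3·R2.
R3 ← R3 / (37/6).
R1 ← R1 − 7/6·R3.
R2 ← R2 + 5/6·R3.
R4 ← R4 − 5/2·R3.
R5 ← R5 + 5·R3.
R4 ← R4 / (50/37).
R1 ← R1 − 281/74·R4.
R2 ← R2 − 82/37·R4.
R3 ← R3 + 279/37·R4.
R5 ← R5 + 100/37·R4.
R5 reduces to 0 = 0, so the extra equation is consistent.
Reading off the reduced rows gives x_1 = -3, x_2 = 2, x_3 = 1, x_4 = -4.

x_1 = -3, x_2 = 2, x_3 = 1, x_4 = -4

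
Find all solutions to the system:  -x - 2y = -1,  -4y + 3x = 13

From equation 1: x = 1 − 2·y.
Substitute into equation 2 and solve: y = -1.
Then x = 3.

x = 3, y = -1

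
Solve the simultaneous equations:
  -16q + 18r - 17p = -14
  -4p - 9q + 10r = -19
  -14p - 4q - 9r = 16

Row-reduce the augmented matrix:
R1 ← R1 / (-17).
R2 ← R2 + 4·R1.
R3 ← R3 + 14·R1.
R2 ← R2 / (-89/17).
R1 ← R1 − 16/17·R2.
R3 ← R3 − 156/17·R2.
R3 ← R3 / (-1221/89).
R1 ← R1 + 2/89·R3.
R2 ← R2 + 98/89·R3.
Reading off the reduced rows gives p = -2, q = 3, r = 0.

p = -2, q = 3, r = 0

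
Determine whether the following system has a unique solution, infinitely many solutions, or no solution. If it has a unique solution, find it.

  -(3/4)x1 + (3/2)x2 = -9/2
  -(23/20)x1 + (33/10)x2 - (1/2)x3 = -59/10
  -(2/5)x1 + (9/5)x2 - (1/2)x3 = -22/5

Row-reduce:
R1 ← R1 / (-3/4).
R2 ← R2 + 23/20·R1.
R3 ← R3 + 2/5·R1.
R1 ← R1 + 2·R2.
R3 ← R3 − 1·R2.
Row 3 reduces to 0 = -3, a contradiction. The system is inconsistent.

no solution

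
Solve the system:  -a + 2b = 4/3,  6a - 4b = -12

Row-reduce the augmented matrix:
R1 ← R1 / (-1).
R2 ← R2 − 6·R1.
R2 ← R2 / (8).
R1 ← R1 + 2·R2.
Reading off the reduced rows gives a = -7/3, b = -1/2.

a = -7/3, b = -1/2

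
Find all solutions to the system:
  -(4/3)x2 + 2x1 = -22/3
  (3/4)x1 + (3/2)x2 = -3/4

x1 = -3, x2 = 1

Row-reduce the augmented matrix:
R1 ← R1 / (2).
R2 ← R2 − 3/4·R1.
R2 ← R2 / (2).
R1 ← R1 + 2/3·R2.
Reading off the reduced rows gives x1 = -3, x2 = 1.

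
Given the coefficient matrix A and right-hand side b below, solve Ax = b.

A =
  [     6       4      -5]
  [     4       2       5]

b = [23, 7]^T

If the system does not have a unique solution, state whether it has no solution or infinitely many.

infinitely many solutions

Row-reduce:
R1 ← R1 / (6).
R2 ← R2 − 4·R1.
R2 ← R2 / (-2/3).
R1 ← R1 − 2/3·R2.
Rank is 2 with 3 unknowns, leaving x_3 free.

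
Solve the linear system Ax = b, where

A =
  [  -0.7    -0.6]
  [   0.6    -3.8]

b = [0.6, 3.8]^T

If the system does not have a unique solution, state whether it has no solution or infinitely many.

Row-reduce the augmented matrix:
R1 ← R1 / (-7/10).
R2 ← R2 − 3/5·R1.
R2 ← R2 / (-151/35).
R1 ← R1 − 6/7·R2.
Reading off the reduced rows gives x_1 = 0, x_2 = -1.

x_1 = 0, x_2 = -1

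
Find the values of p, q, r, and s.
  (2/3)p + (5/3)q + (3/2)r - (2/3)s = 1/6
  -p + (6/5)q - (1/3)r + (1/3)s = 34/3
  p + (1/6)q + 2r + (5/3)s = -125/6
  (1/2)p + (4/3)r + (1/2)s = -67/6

p = -5, q = 5, r = -5, s = -4

Row-reduce the augmented matrix:
R1 ← R1 / (2/3).
R2 ← R2 + 1·R1.
R3 ← R3 − 1·R1.
R4 ← R4 − 1/2·R1.
R2 ← R2 / (37/10).
R1 ← R1 − 5/2·R2.
R3 ← R3 + 7/3·R2.
R4 ← R4 + 5/4·R2.
R3 ← R3 / (1277/1332).
R1 ← R1 − 106/111·R3.
R2 ← R2 − 115/222·R3.
R4 ← R4 − 95/111·R3.
R4 ← R4 / (-4714/3831).
R1 ← R1 + 3559/1277·R4.
R2 ← R2 + 1780/1277·R4.
R3 ← R3 − 2992/1277·R4.
Reading off the reduced rows gives p = -5, q = 5, r = -5, s = -4.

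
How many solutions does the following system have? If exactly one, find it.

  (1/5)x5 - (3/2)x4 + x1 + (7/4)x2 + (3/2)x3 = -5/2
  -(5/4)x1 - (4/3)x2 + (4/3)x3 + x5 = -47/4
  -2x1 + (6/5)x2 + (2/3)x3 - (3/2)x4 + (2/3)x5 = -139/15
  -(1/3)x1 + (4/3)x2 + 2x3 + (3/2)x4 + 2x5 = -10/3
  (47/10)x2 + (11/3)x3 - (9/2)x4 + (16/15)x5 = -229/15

Row-reduce:
R2 ← R2 + 5/4·R1.
R3 ← R3 + 2·R1.
R4 ← R4 + 1/3·R1.
R2 ← R2 / (41/48).
R1 ← R1 − 7/4·R2.
R3 ← R3 − 47/10·R2.
R4 ← R4 − 23/12·R2.
R5 ← R5 − 47/10·R2.
R3 ← R3 / (-8602/615).
R1 ← R1 + 208/41·R3.
R2 ← R2 − 154/41·R3.
R4 ← R4 + 578/123·R3.
R5 ← R5 + 8602/615·R3.
R4 ← R4 / (823/253).
R1 ← R1 − 996/4301·R4.
R2 ← R2 + 495/782·R4.
R3 ← R3 + 7155/17204·R4.
Row 5 reduces to 0 = -1, a contradiction. The system is inconsistent.

no solution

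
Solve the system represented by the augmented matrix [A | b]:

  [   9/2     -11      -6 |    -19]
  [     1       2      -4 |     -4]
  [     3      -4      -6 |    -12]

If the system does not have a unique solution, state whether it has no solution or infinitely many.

no solution

Row-reduce:
R1 ← R1 / (9/2).
R2 ← R2 − 1·R1.
R3 ← R3 − 3·R1.
R2 ← R2 / (40/9).
R1 ← R1 + 22/9·R2.
R3 ← R3 − 10/3·R2.
Row 3 reduces to 0 = 1/2, a contradiction. The system is inconsistent.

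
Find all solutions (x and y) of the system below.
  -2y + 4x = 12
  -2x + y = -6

infinitely many solutions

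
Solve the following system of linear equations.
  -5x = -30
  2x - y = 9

x = 6, y = 3

Row-reduce the augmented matrix:
R1 ← R1 / (-5).
R2 ← R2 − 2·R1.
R2 ← R2 / (-1).
Reading off the reduced rows gives x = 6, y = 3.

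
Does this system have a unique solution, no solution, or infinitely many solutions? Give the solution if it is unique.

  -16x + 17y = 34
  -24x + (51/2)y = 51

Row-reduce:
R1 ← R1 / (-16).
R2 ← R2 + 24·R1.
Rank is 1 with 2 unknowns, leaving y free.

infinitely many solutions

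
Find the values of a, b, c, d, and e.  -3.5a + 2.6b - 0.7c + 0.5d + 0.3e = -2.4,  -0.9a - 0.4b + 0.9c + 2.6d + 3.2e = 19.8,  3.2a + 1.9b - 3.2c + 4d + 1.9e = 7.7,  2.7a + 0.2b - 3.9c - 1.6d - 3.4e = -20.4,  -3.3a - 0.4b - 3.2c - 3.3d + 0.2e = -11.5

Row-reduce the augmented matrix:
R1 ← R1 / (-7/2).
R2 ← R2 + 9/10·R1.
R3 ← R3 − 16/5·R1.
R4 ← R4 − 27/10·R1.
R5 ← R5 + 33/10·R1.
R2 ← R2 / (-187/175).
R1 ← R1 + 26/35·R2.
R3 ← R3 − 1497/350·R2.
R4 ← R4 − 386/175·R2.
R5 ← R5 + 499/175·R2.
R3 ← R3 / (903/1870).
R1 ← R1 + 103/187·R3.
R2 ← R2 + 189/187·R3.
R4 ← R4 + 2067/935·R3.
R5 ← R5 + 10139/1870·R3.
R4 ← R4 / (104718/1505).
R1 ← R1 − 8733/602·R4.
R2 ← R2 − 1192/43·R4.
R3 ← R3 − 17889/602·R4.
R5 ← R5 − 907523/6020·R4.
R5 ← R5 / (2580309/698120).
R1 ← R1 + 43603/209436·R5.
R2 ← R2 + 14629/52359·R5.
R3 ← R3 − 62393/209436·R5.
R4 ← R4 − 106037/104718·R5.
Reading off the reduced rows gives a = -1, b = -3, c = 1, d = 4, e = 2.

a = -1, b = -3, c = 1, d = 4, e = 2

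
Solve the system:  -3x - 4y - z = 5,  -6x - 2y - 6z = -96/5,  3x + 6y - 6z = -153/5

x = 7/5, y = -3, z = 14/5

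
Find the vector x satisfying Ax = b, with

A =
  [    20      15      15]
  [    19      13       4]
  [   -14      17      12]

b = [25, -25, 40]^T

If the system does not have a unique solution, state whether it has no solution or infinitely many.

x_1 = -1, x_2 = -2, x_3 = 5

Row-reduce the augmented matrix:
R1 ← R1 / (20).
R2 ← R2 − 19·R1.
R3 ← R3 + 14·R1.
R2 ← R2 / (-5/4).
R1 ← R1 − 3/4·R2.
R3 ← R3 − 55/2·R2.
R3 ← R3 / (-203).
R1 ← R1 + 27/5·R3.
R2 ← R2 − 41/5·R3.
Reading off the reduced rows gives x_1 = -1, x_2 = -2, x_3 = 5.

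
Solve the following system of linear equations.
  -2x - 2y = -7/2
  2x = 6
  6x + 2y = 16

no solution

Row-reduce:
R1 ← R1 / (-2).
R2 ← R2 − 2·R1.
R3 ← R3 − 6·R1.
R2 ← R2 / (-2).
R1 ← R1 − 1·R2.
R3 ← R3 + 4·R2.
Row 3 reduces to 0 = 1/2, a contradiction. The system is inconsistent.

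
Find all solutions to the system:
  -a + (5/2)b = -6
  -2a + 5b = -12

infinitely many solutions

Row-reduce:
R1 ← R1 / (-1).
R2 ← R2 + 2·R1.
Rank is 1 with 2 unknowns, leaving b free.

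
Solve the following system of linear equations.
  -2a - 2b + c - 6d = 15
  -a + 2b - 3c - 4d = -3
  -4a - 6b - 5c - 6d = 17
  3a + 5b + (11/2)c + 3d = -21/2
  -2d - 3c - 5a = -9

Row-reduce:
R1 ← R1 / (-2).
R2 ← R2 + 1·R1.
R3 ← R3 + 4·R1.
R4 ← R4 − 3·R1.
R5 ← R5 + 5·R1.
R2 ← R2 / (3).
R1 ← R1 − 1·R2.
R3 ← R3 + 2·R2.
R4 ← R4 − 2·R2.
R5 ← R5 − 5·R2.
R3 ← R3 / (-28/3).
R1 ← R1 − 2/3·R3.
R2 ← R2 + 7/6·R3.
R4 ← R4 − 28/3·R3.
R5 ← R5 − 1/3·R3.
Swap R4 and R5.
R4 ← R4 / (104/7).
R1 ← R1 − 26/7·R4.
R2 ← R2 + 1·R4.
R3 ← R3 + 4/7·R4.
Row 5 reduces to 0 = -1, a contradiction. The system is inconsistent.

no solution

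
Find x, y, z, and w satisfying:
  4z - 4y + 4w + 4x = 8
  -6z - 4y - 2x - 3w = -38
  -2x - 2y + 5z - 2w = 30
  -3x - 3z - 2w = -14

Row-reduce the augmented matrix:
R1 ← R1 / (4).
R2 ← R2 + 2·R1.
R3 ← R3 + 2·R1.
R4 ← R4 + 3·R1.
R2 ← R2 / (-6).
R1 ← R1 + 1·R2.
R3 ← R3 + 4·R2.
R4 ← R4 + 3·R2.
R3 ← R3 / (29/3).
R1 ← R1 − 5/3·R3.
R2 ← R2 − 2/3·R3.
R4 ← R4 − 2·R3.
R4 ← R4 / (79/58).
R1 ← R1 − 61/58·R4.
R2 ← R2 − 7/58·R4.
R3 ← R3 − 2/29·R4.
Reading off the reduced rows gives x = 0, y = 2, z = 6, w = -2.

x = 0, y = 2, z = 6, w = -2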